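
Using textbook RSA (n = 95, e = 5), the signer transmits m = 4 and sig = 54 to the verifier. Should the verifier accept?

accept

sig^2 ≡ 54^2 = 2916 ≡ 66
sig^4 ≡ 66^2 = 4356 ≡ 81
5 = 4 + 1, so sig^5 ≡ 81·54 ≡ 4 (mod 95)
sig^5 mod 95 = 4 matches m.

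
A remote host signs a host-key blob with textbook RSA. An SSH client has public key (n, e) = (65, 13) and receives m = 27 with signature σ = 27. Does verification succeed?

passes

σ^2 ≡ 27^2 = 729 ≡ 14
σ^4 ≡ 14^2 = 196 ≡ 1
σ^8 ≡ 1^2 = 1
13 = 8 + 4 + 1, so σ^13 ≡ 1·1·27 ≡ 27 (mod 65)
Since 27 equals the digest 27, verification succeeds.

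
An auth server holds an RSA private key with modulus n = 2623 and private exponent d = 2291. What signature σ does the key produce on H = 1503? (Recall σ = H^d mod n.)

Squares mod 2623: H^1≡1503, H^2≡606, H^4≡16, H^8≡256, H^16≡2584, H^32≡1521, H^64≡2578, H^128≡2025, H^256≡876, H^512≡1460, H^1024≡1724, H^2048≡317
2291 = 2048 + 128 + 64 + 32 + 16 + 2 + 1, so H^2291 ≡ 317·2025·2578·1521·2584·606·1503 ≡ 2154 (mod 2623)

2154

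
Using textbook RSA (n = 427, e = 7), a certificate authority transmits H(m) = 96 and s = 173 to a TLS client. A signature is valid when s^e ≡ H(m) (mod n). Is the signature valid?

valid

Squares mod 427: s^1≡173, s^2≡39, s^4≡240
7 = 4 + 2 + 1, so s^7 ≡ 240·39·173 ≡ 96 (mod 427)
s^7 mod 427 = 96 matches H(m).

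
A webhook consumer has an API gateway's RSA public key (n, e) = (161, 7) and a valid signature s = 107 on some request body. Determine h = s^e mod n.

s^7 mod 161 = 149

149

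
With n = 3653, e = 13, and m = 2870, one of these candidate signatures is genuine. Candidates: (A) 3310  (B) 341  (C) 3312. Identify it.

Candidate A: 3310^13 mod 3653 = 2569
Candidate B: 341^13 mod 3653 = 783
Candidate C: 3312^13 mod 3653 = 2870
  → matches m = 2870

C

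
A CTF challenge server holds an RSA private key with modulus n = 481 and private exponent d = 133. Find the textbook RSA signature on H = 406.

H^2 ≡ 406^2 = 164836 ≡ 334
H^4 ≡ 334^2 = 111556 ≡ 445
H^8 ≡ 445^2 = 198025 ≡ 334
H^16 ≡ 334^2 = 111556 ≡ 445
H^32 ≡ 445^2 = 198025 ≡ 334
H^64 ≡ 334^2 = 111556 ≡ 445
H^128 ≡ 445^2 = 198025 ≡ 334
133 = 128 + 4 + 1, so H^133 ≡ 334·445·406 ≡ 406 (mod 481)

406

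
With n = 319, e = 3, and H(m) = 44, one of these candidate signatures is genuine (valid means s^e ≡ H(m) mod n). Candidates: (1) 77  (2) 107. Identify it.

1

Candidate 1: 77^2 = 5929 ≡ 187; 3 = 2 + 1, so 77^3 ≡ 187·77 ≡ 44 (mod 319)
  → matches H(m) = 44
Candidate 2: 107^2 = 11449 ≡ 284; 3 = 2 + 1, so 107^3 ≡ 284·107 ≡ 83 (mod 319)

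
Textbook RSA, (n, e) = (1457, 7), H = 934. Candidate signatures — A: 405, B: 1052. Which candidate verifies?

Candidate A: 405^7 mod 1457 = 934
  → matches H = 934
Candidate B: 1052^7 mod 1457 = 523

A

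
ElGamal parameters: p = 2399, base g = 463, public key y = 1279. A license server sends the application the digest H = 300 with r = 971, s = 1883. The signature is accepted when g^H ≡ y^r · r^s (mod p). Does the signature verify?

verifies

Left side g^H mod p:
463^2 = 214369 ≡ 858
463^4 ≡ 858^2 = 736164 ≡ 2070
463^8 ≡ 2070^2 = 4284900 ≡ 286
463^16 ≡ 286^2 = 81796 ≡ 230
463^32 ≡ 230^2 = 52900 ≡ 122
463^64 ≡ 122^2 = 14884 ≡ 490
463^128 ≡ 490^2 = 240100 ≡ 200
463^256 ≡ 200^2 = 40000 ≡ 1616
300 = 256 + 32 + 8 + 4, so 463^300 ≡ 1616·122·286·2070 ≡ 1381 (mod 2399)
Right side y^r · r^s mod p:
1279^2 = 1635841 ≡ 2122
1279^4 ≡ 2122^2 = 4502884 ≡ 2360
1279^8 ≡ 2360^2 = 5569600 ≡ 1521
1279^16 ≡ 1521^2 = 2313441 ≡ 805
1279^32 ≡ 805^2 = 648025 ≡ 295
1279^64 ≡ 295^2 = 87025 ≡ 661
1279^128 ≡ 661^2 = 436921 ≡ 303
1279^256 ≡ 303^2 = 91809 ≡ 647
1279^512 ≡ 647^2 = 418609 ≡ 1183
971 = 512 + 256 + 128 + 64 + 8 + 2 + 1, so 1279^971 ≡ 1183·647·303·661·1521·2122·1279 ≡ 641 (mod 2399)
971^2 = 942841 ≡ 34
971^4 ≡ 34^2 = 1156
971^8 ≡ 1156^2 = 1336336 ≡ 93
971^16 ≡ 93^2 = 8649 ≡ 1452
971^32 ≡ 1452^2 = 2108304 ≡ 1982
971^64 ≡ 1982^2 = 3928324 ≡ 1161
971^128 ≡ 1161^2 = 1347921 ≡ 2082
971^256 ≡ 2082^2 = 4334724 ≡ 2130
971^512 ≡ 2130^2 = 4536900 ≡ 391
971^1024 ≡ 391^2 = 152881 ≡ 1744
1883 = 1024 + 512 + 256 + 64 + 16 + 8 + 2 + 1, so 971^1883 ≡ 1744·391·2130·1161·1452·93·34·971 ≡ 964 (mod 2399)
641·964 = 617924 ≡ 1381 (mod 2399)
1381 ≡ 1381 (mod 2399), so the signature is genuine.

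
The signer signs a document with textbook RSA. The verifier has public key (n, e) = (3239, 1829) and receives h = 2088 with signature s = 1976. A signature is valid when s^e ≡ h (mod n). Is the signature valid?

s^1829 mod 3239 = 2055
s^1829 mod 3239 = 2055, but h = 2088.

invalid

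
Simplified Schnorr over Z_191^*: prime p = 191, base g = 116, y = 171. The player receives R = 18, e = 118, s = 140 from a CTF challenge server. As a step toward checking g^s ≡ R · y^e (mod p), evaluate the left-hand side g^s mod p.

32

116^2 = 13456 ≡ 86
116^4 ≡ 86^2 = 7396 ≡ 138
116^8 ≡ 138^2 = 19044 ≡ 135
116^16 ≡ 135^2 = 18225 ≡ 80
116^32 ≡ 80^2 = 6400 ≡ 97
116^64 ≡ 97^2 = 9409 ≡ 50
116^128 ≡ 50^2 = 2500 ≡ 17
140 = 128 + 8 + 4, so 116^140 ≡ 17·135·138 ≡ 32 (mod 191)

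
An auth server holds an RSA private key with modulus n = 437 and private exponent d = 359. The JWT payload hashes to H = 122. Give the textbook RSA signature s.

H^359 mod 437 = 373

373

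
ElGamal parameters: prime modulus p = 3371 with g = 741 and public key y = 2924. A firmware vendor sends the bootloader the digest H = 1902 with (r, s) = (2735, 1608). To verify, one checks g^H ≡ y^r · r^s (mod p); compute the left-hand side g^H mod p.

741^2 = 549081 ≡ 2979
741^4 ≡ 2979^2 = 8874441 ≡ 1969
741^8 ≡ 1969^2 = 3876961 ≡ 311
741^16 ≡ 311^2 = 96721 ≡ 2333
741^32 ≡ 2333^2 = 5442889 ≡ 2095
741^64 ≡ 2095^2 = 4389025 ≡ 3354
741^128 ≡ 3354^2 = 11249316 ≡ 289
741^256 ≡ 289^2 = 83521 ≡ 2617
741^512 ≡ 2617^2 = 6848689 ≡ 2188
741^1024 ≡ 2188^2 = 4787344 ≡ 524
1902 = 1024 + 512 + 256 + 64 + 32 + 8 + 4 + 2, so 741^1902 ≡ 524·2188·2617·3354·2095·311·1969·2979 ≡ 2692 (mod 3371)

2692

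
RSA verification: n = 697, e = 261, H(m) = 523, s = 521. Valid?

s^2 ≡ 521^2 = 271441 ≡ 308
s^4 ≡ 308^2 = 94864 ≡ 72
s^8 ≡ 72^2 = 5184 ≡ 305
s^16 ≡ 305^2 = 93025 ≡ 324
s^32 ≡ 324^2 = 104976 ≡ 426
s^64 ≡ 426^2 = 181476 ≡ 256
s^128 ≡ 256^2 = 65536 ≡ 18
s^256 ≡ 18^2 = 324
261 = 256 + 4 + 1, so s^261 ≡ 324·72·521 ≡ 299 (mod 697)
s^261 mod 697 = 299, but H(m) = 523.

no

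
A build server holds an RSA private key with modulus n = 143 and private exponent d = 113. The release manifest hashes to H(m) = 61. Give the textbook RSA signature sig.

29

(H(m))^113 mod 143 = 29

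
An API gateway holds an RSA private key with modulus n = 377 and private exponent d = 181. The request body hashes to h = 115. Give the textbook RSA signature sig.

115

Squares mod 377: h^1≡115, h^2≡30, h^4≡146, h^8≡204, h^16≡146, h^32≡204, h^64≡146, h^128≡204
181 = 128 + 32 + 16 + 4 + 1, so h^181 ≡ 204·204·146·146·115 ≡ 115 (mod 377)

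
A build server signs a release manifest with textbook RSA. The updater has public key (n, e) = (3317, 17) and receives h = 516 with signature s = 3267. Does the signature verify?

Squares mod 3317: s^1≡3267, s^2≡2500, s^4≡772, s^8≡2241, s^16≡143
17 = 16 + 1, so s^17 ≡ 143·3267 ≡ 2801 (mod 3317)
2801 ≠ 516, so verification fails.

does not verify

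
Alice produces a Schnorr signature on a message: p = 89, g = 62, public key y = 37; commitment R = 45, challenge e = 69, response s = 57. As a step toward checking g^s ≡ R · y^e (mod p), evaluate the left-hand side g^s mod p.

62^57 mod 89 = 26

26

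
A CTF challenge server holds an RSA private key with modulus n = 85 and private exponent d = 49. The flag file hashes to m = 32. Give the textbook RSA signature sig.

32

m^2 ≡ 32^2 = 1024 ≡ 4
m^4 ≡ 4^2 = 16
m^8 ≡ 16^2 = 256 ≡ 1
m^16 ≡ 1^2 = 1
m^32 ≡ 1^2 = 1
49 = 32 + 16 + 1, so m^49 ≡ 1·1·32 ≡ 32 (mod 85)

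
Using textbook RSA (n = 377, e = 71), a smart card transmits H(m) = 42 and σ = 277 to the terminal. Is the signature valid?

Squares mod 377: σ^1≡277, σ^2≡198, σ^4≡373, σ^8≡16, σ^16≡256, σ^32≡315, σ^64≡74
71 = 64 + 4 + 2 + 1, so σ^71 ≡ 74·373·198·277 ≡ 335 (mod 377)
The recovered value 335 does not match the digest 42.

invalid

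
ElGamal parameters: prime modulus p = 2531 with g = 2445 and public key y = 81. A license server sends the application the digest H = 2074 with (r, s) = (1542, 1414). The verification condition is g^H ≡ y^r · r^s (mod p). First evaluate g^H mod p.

507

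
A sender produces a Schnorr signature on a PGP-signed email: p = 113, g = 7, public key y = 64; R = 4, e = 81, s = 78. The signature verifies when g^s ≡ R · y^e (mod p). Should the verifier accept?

reject

g^s mod p:
Squares mod 113: 7^1≡7, 7^2≡49, 7^4≡28, 7^8≡106, 7^16≡49, 7^32≡28, 7^64≡106
78 = 64 + 8 + 4 + 2, so 7^78 ≡ 106·106·28·49 ≡ 106 (mod 113)
R · y^e mod p:
Squares mod 113: 64^1≡64, 64^2≡28, 64^4≡106, 64^8≡49, 64^16≡28, 64^32≡106, 64^64≡49
81 = 64 + 16 + 1, so 64^81 ≡ 49·28·64 ≡ 7 (mod 113)
4·7 = 28 ≡ 28 (mod 113)
106 ≠ 28; the check fails.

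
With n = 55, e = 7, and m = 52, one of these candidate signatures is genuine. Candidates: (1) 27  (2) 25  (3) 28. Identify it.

3

Candidate 1: Squares mod 55: 27^1≡27, 27^2≡14, 27^4≡31; 7 = 4 + 2 + 1, so 27^7 ≡ 31·14·27 ≡ 3 (mod 55)
Candidate 2: Squares mod 55: 25^1≡25, 25^2≡20, 25^4≡15; 7 = 4 + 2 + 1, so 25^7 ≡ 15·20·25 ≡ 20 (mod 55)
Candidate 3: Squares mod 55: 28^1≡28, 28^2≡14, 28^4≡31; 7 = 4 + 2 + 1, so 28^7 ≡ 31·14·28 ≡ 52 (mod 55)
  → matches m = 52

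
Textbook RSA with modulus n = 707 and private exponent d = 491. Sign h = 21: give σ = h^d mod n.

581

h^491 mod 707 = 581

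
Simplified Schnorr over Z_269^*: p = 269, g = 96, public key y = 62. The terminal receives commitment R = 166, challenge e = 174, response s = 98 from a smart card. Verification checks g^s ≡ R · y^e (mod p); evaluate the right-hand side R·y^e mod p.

62^174 mod 269 = 204
R · y^e ≡ 166·204 = 33864 ≡ 239 (mod 269)

239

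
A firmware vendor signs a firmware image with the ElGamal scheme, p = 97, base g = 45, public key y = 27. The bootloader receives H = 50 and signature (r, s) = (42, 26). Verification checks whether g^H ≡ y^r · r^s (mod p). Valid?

yes

Left side g^H mod p:
45^2 = 2025 ≡ 85
45^4 ≡ 85^2 = 7225 ≡ 47
45^8 ≡ 47^2 = 2209 ≡ 75
45^16 ≡ 75^2 = 5625 ≡ 96
45^32 ≡ 96^2 = 9216 ≡ 1
50 = 32 + 16 + 2, so 45^50 ≡ 1·96·85 ≡ 12 (mod 97)
Right side y^r · r^s mod p:
27^2 = 729 ≡ 50
27^4 ≡ 50^2 = 2500 ≡ 75
27^8 ≡ 75^2 = 5625 ≡ 96
27^16 ≡ 96^2 = 9216 ≡ 1
27^32 ≡ 1^2 = 1
42 = 32 + 8 + 2, so 27^42 ≡ 1·96·50 ≡ 47 (mod 97)
42^2 = 1764 ≡ 18
42^4 ≡ 18^2 = 324 ≡ 33
42^8 ≡ 33^2 = 1089 ≡ 22
42^16 ≡ 22^2 = 484 ≡ 96
26 = 16 + 8 + 2, so 42^26 ≡ 96·22·18 ≡ 89 (mod 97)
47·89 = 4183 ≡ 12 (mod 97)
12 ≡ 12 (mod 97), so the signature is genuine.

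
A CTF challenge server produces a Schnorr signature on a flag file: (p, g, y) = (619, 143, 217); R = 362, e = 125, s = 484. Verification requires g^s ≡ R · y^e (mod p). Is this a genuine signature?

forged

g^s mod p:
143^2 = 20449 ≡ 22
143^4 ≡ 22^2 = 484
143^8 ≡ 484^2 = 234256 ≡ 274
143^16 ≡ 274^2 = 75076 ≡ 177
143^32 ≡ 177^2 = 31329 ≡ 379
143^64 ≡ 379^2 = 143641 ≡ 33
143^128 ≡ 33^2 = 1089 ≡ 470
143^256 ≡ 470^2 = 220900 ≡ 536
484 = 256 + 128 + 64 + 32 + 4, so 143^484 ≡ 536·470·33·379·484 ≡ 45 (mod 619)
R · y^e mod p:
217^2 = 47089 ≡ 45
217^4 ≡ 45^2 = 2025 ≡ 168
217^8 ≡ 168^2 = 28224 ≡ 369
217^16 ≡ 369^2 = 136161 ≡ 600
217^32 ≡ 600^2 = 360000 ≡ 361
217^64 ≡ 361^2 = 130321 ≡ 331
125 = 64 + 32 + 16 + 8 + 4 + 1, so 217^125 ≡ 331·361·600·369·168·217 ≡ 49 (mod 619)
362·49 = 17738 ≡ 406 (mod 619)
45 ≠ 406; the check fails.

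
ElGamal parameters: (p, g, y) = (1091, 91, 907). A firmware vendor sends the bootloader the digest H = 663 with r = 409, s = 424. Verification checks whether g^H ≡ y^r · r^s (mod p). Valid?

yes

Left side g^H mod p:
Squares mod 1091: 91^1≡91, 91^2≡644, 91^4≡156, 91^8≡334, 91^16≡274, 91^32≡888, 91^64≡842, 91^128≡905, 91^256≡775, 91^512≡575
663 = 512 + 128 + 16 + 4 + 2 + 1, so 91^663 ≡ 575·905·274·156·644·91 ≡ 57 (mod 1091)
Right side y^r · r^s mod p:
Squares mod 1091: 907^1≡907, 907^2≡35, 907^4≡134, 907^8≡500, 907^16≡161, 907^32≡828, 907^64≡436, 907^128≡262, 907^256≡1002
409 = 256 + 128 + 16 + 8 + 1, so 907^409 ≡ 1002·262·161·500·907 ≡ 941 (mod 1091)
Squares mod 1091: 409^1≡409, 409^2≡358, 409^4≡517, 409^8≡1085, 409^16≡36, 409^32≡205, 409^64≡567, 409^128≡735, 409^256≡180
424 = 256 + 128 + 32 + 8, so 409^424 ≡ 180·735·205·1085 ≡ 196 (mod 1091)
941·196 = 184436 ≡ 57 (mod 1091)
57 ≡ 57 (mod 1091), so the signature is genuine.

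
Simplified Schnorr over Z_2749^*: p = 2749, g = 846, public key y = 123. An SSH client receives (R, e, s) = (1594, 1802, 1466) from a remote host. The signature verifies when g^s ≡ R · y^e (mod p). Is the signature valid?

invalid

g^s mod p:
Squares mod 2749: 846^1≡846, 846^2≡976, 846^4≡1422, 846^8≡1569, 846^16≡1406, 846^32≡305, 846^64≡2308, 846^128≡2051, 846^256≡631, 846^512≡2305, 846^1024≡1957
1466 = 1024 + 256 + 128 + 32 + 16 + 8 + 2, so 846^1466 ≡ 1957·631·2051·305·1406·1569·976 ≡ 62 (mod 2749)
R · y^e mod p:
Squares mod 2749: 123^1≡123, 123^2≡1384, 123^4≡2152, 123^8≡1788, 123^16≡2606, 123^32≡1206, 123^64≡215, 123^128≡2241, 123^256≡2407, 123^512≡1506, 123^1024≡111
1802 = 1024 + 512 + 256 + 8 + 2, so 123^1802 ≡ 111·1506·2407·1788·1384 ≡ 1084 (mod 2749)
1594·1084 = 1727896 ≡ 1524 (mod 2749)
62 ≠ 1524; the check fails.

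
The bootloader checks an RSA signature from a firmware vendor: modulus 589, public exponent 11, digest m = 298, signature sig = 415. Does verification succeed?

fails

sig^2 ≡ 415^2 = 172225 ≡ 237
sig^4 ≡ 237^2 = 56169 ≡ 214
sig^8 ≡ 214^2 = 45796 ≡ 443
11 = 8 + 2 + 1, so sig^11 ≡ 443·237·415 ≡ 579 (mod 589)
The recovered value 579 does not match the digest 298.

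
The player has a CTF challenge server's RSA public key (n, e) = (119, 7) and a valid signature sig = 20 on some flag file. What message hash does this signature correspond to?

Squares mod 119: sig^1≡20, sig^2≡43, sig^4≡64
7 = 4 + 2 + 1, so sig^7 ≡ 64·43·20 ≡ 62 (mod 119)

62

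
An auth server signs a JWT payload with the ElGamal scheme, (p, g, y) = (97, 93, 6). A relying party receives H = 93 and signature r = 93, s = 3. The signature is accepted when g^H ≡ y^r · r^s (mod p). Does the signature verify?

Left side g^H mod p:
93^2 = 8649 ≡ 16
93^4 ≡ 16^2 = 256 ≡ 62
93^8 ≡ 62^2 = 3844 ≡ 61
93^16 ≡ 61^2 = 3721 ≡ 35
93^32 ≡ 35^2 = 1225 ≡ 61
93^64 ≡ 61^2 = 3721 ≡ 35
93 = 64 + 16 + 8 + 4 + 1, so 93^93 ≡ 35·35·61·62·93 ≡ 50 (mod 97)
Right side y^r · r^s mod p:
6^2 = 36
6^4 ≡ 36^2 = 1296 ≡ 35
6^8 ≡ 35^2 = 1225 ≡ 61
6^16 ≡ 61^2 = 3721 ≡ 35
6^32 ≡ 35^2 = 1225 ≡ 61
6^64 ≡ 61^2 = 3721 ≡ 35
93 = 64 + 16 + 8 + 4 + 1, so 6^93 ≡ 35·35·61·35·6 ≡ 75 (mod 97)
93^2 = 8649 ≡ 16
3 = 2 + 1, so 93^3 ≡ 16·93 ≡ 33 (mod 97)
75·33 = 2475 ≡ 50 (mod 97)
50 ≡ 50 (mod 97), so the signature is genuine.

verifies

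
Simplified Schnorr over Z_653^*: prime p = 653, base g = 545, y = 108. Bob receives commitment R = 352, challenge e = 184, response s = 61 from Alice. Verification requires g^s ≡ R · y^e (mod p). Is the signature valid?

invalid

g^s mod p:
545^2 = 297025 ≡ 563
545^4 ≡ 563^2 = 316969 ≡ 264
545^8 ≡ 264^2 = 69696 ≡ 478
545^16 ≡ 478^2 = 228484 ≡ 587
545^32 ≡ 587^2 = 344569 ≡ 438
61 = 32 + 16 + 8 + 4 + 1, so 545^61 ≡ 438·587·478·264·545 ≡ 472 (mod 653)
R · y^e mod p:
108^2 = 11664 ≡ 563
108^4 ≡ 563^2 = 316969 ≡ 264
108^8 ≡ 264^2 = 69696 ≡ 478
108^16 ≡ 478^2 = 228484 ≡ 587
108^32 ≡ 587^2 = 344569 ≡ 438
108^64 ≡ 438^2 = 191844 ≡ 515
108^128 ≡ 515^2 = 265225 ≡ 107
184 = 128 + 32 + 16 + 8, so 108^184 ≡ 107·438·587·478 ≡ 562 (mod 653)
352·562 = 197824 ≡ 618 (mod 653)
472 ≠ 618; the check fails.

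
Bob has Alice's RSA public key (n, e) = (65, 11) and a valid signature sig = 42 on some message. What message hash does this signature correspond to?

Squares mod 65: sig^1≡42, sig^2≡9, sig^4≡16, sig^8≡61
11 = 8 + 2 + 1, so sig^11 ≡ 61·9·42 ≡ 48 (mod 65)

48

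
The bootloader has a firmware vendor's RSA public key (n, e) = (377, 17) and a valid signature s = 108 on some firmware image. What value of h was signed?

Squares mod 377: s^1≡108, s^2≡354, s^4≡152, s^8≡107, s^16≡139
17 = 16 + 1, so s^17 ≡ 139·108 ≡ 309 (mod 377)

309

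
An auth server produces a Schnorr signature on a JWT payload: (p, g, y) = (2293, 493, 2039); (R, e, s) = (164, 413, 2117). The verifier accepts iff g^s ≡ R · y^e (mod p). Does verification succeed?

fails

g^s mod p:
493^2 = 243049 ≡ 2284
493^4 ≡ 2284^2 = 5216656 ≡ 81
493^8 ≡ 81^2 = 6561 ≡ 1975
493^16 ≡ 1975^2 = 3900625 ≡ 232
493^32 ≡ 232^2 = 53824 ≡ 1085
493^64 ≡ 1085^2 = 1177225 ≡ 916
493^128 ≡ 916^2 = 839056 ≡ 2111
493^256 ≡ 2111^2 = 4456321 ≡ 1022
493^512 ≡ 1022^2 = 1044484 ≡ 1169
493^1024 ≡ 1169^2 = 1366561 ≡ 2226
493^2048 ≡ 2226^2 = 4955076 ≡ 2196
2117 = 2048 + 64 + 4 + 1, so 493^2117 ≡ 2196·916·81·493 ≡ 1666 (mod 2293)
R · y^e mod p:
2039^2 = 4157521 ≡ 312
2039^4 ≡ 312^2 = 97344 ≡ 1038
2039^8 ≡ 1038^2 = 1077444 ≡ 2027
2039^16 ≡ 2027^2 = 4108729 ≡ 1966
2039^32 ≡ 1966^2 = 3865156 ≡ 1451
2039^64 ≡ 1451^2 = 2105401 ≡ 427
2039^128 ≡ 427^2 = 182329 ≡ 1182
2039^256 ≡ 1182^2 = 1397124 ≡ 687
413 = 256 + 128 + 16 + 8 + 4 + 1, so 2039^413 ≡ 687·1182·1966·2027·1038·2039 ≡ 1538 (mod 2293)
164·1538 = 252232 ≡ 2 (mod 2293)
1666 ≠ 2; the check fails.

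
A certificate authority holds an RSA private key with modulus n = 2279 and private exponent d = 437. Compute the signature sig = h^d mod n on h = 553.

394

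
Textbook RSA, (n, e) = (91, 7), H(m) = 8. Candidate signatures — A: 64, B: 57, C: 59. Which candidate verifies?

Candidate A: Squares mod 91: 64^1≡64, 64^2≡1, 64^4≡1; 7 = 4 + 2 + 1, so 64^7 ≡ 1·1·64 ≡ 64 (mod 91)
Candidate B: Squares mod 91: 57^1≡57, 57^2≡64, 57^4≡1; 7 = 4 + 2 + 1, so 57^7 ≡ 1·64·57 ≡ 8 (mod 91)
  → matches H(m) = 8
Candidate C: Squares mod 91: 59^1≡59, 59^2≡23, 59^4≡74; 7 = 4 + 2 + 1, so 59^7 ≡ 74·23·59 ≡ 45 (mod 91)

B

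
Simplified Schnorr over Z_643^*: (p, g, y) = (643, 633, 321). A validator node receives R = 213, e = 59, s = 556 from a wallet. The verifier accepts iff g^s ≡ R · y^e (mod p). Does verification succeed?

fails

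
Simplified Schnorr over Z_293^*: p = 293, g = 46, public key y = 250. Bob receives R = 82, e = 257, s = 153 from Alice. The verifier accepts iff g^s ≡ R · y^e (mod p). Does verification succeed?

g^s mod p:
46^2 = 2116 ≡ 65
46^4 ≡ 65^2 = 4225 ≡ 123
46^8 ≡ 123^2 = 15129 ≡ 186
46^16 ≡ 186^2 = 34596 ≡ 22
46^32 ≡ 22^2 = 484 ≡ 191
46^64 ≡ 191^2 = 36481 ≡ 149
46^128 ≡ 149^2 = 22201 ≡ 226
153 = 128 + 16 + 8 + 1, so 46^153 ≡ 226·22·186·46 ≡ 55 (mod 293)
R · y^e mod p:
250^2 = 62500 ≡ 91
250^4 ≡ 91^2 = 8281 ≡ 77
250^8 ≡ 77^2 = 5929 ≡ 69
250^16 ≡ 69^2 = 4761 ≡ 73
250^32 ≡ 73^2 = 5329 ≡ 55
250^64 ≡ 55^2 = 3025 ≡ 95
250^128 ≡ 95^2 = 9025 ≡ 235
250^256 ≡ 235^2 = 55225 ≡ 141
257 = 256 + 1, so 250^257 ≡ 141·250 ≡ 90 (mod 293)
82·90 = 7380 ≡ 55 (mod 293)
55 ≡ 55 (mod 293); signature holds.

passes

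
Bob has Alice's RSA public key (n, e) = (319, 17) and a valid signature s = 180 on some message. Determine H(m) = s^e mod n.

s^2 ≡ 180^2 = 32400 ≡ 181
s^4 ≡ 181^2 = 32761 ≡ 223
s^8 ≡ 223^2 = 49729 ≡ 284
s^16 ≡ 284^2 = 80656 ≡ 268
17 = 16 + 1, so s^17 ≡ 268·180 ≡ 71 (mod 319)

71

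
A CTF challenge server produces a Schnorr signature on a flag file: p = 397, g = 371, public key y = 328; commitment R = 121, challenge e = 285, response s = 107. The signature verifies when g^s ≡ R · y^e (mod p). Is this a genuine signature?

g^s mod p:
371^2 = 137641 ≡ 279
371^4 ≡ 279^2 = 77841 ≡ 29
371^8 ≡ 29^2 = 841 ≡ 47
371^16 ≡ 47^2 = 2209 ≡ 224
371^32 ≡ 224^2 = 50176 ≡ 154
371^64 ≡ 154^2 = 23716 ≡ 293
107 = 64 + 32 + 8 + 2 + 1, so 371^107 ≡ 293·154·47·279·371 ≡ 350 (mod 397)
R · y^e mod p:
328^2 = 107584 ≡ 394
328^4 ≡ 394^2 = 155236 ≡ 9
328^8 ≡ 9^2 = 81
328^16 ≡ 81^2 = 6561 ≡ 209
328^32 ≡ 209^2 = 43681 ≡ 11
328^64 ≡ 11^2 = 121
328^128 ≡ 121^2 = 14641 ≡ 349
328^256 ≡ 349^2 = 121801 ≡ 319
285 = 256 + 16 + 8 + 4 + 1, so 328^285 ≡ 319·209·81·9·328 ≡ 226 (mod 397)
121·226 = 27346 ≡ 350 (mod 397)
350 ≡ 350 (mod 397); signature holds.

genuine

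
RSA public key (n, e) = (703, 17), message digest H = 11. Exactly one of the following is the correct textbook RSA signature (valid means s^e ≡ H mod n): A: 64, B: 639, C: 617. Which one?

A

Candidate A: 64^17 mod 703 = 11
  → matches H = 11
Candidate B: 639^17 mod 703 = 692
Candidate C: 617^17 mod 703 = 188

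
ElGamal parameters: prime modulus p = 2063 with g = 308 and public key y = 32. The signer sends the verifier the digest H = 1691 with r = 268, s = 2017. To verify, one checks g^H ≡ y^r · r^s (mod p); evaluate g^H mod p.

308^2 = 94864 ≡ 2029
308^4 ≡ 2029^2 = 4116841 ≡ 1156
308^8 ≡ 1156^2 = 1336336 ≡ 1575
308^16 ≡ 1575^2 = 2480625 ≡ 899
308^32 ≡ 899^2 = 808201 ≡ 1568
308^64 ≡ 1568^2 = 2458624 ≡ 1591
308^128 ≡ 1591^2 = 2531281 ≡ 2043
308^256 ≡ 2043^2 = 4173849 ≡ 400
308^512 ≡ 400^2 = 160000 ≡ 1149
308^1024 ≡ 1149^2 = 1320201 ≡ 1944
1691 = 1024 + 512 + 128 + 16 + 8 + 2 + 1, so 308^1691 ≡ 1944·1149·2043·899·1575·2029·308 ≡ 1386 (mod 2063)

1386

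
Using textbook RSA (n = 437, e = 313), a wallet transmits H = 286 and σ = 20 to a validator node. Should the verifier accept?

accept

Squares mod 437: σ^1≡20, σ^2≡400, σ^4≡58, σ^8≡305, σ^16≡381, σ^32≡77, σ^64≡248, σ^128≡324, σ^256≡96
313 = 256 + 32 + 16 + 8 + 1, so σ^313 ≡ 96·77·381·305·20 ≡ 286 (mod 437)
σ^313 mod 437 = 286 matches H.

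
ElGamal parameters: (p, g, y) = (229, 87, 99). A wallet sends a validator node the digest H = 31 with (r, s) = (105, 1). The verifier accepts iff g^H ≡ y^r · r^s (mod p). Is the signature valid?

Left side g^H mod p:
Squares mod 229: 87^1≡87, 87^2≡12, 87^4≡144, 87^8≡126, 87^16≡75
31 = 16 + 8 + 4 + 2 + 1, so 87^31 ≡ 75·126·144·12·87 ≡ 191 (mod 229)
Right side y^r · r^s mod p:
Squares mod 229: 99^1≡99, 99^2≡183, 99^4≡55, 99^8≡48, 99^16≡14, 99^32≡196, 99^64≡173
105 = 64 + 32 + 8 + 1, so 99^105 ≡ 173·196·48·99 ≡ 4 (mod 229)
105^1 mod 229 = 105
4·105 = 420 ≡ 191 (mod 229)
191 ≡ 191 (mod 229), so the signature is genuine.

valid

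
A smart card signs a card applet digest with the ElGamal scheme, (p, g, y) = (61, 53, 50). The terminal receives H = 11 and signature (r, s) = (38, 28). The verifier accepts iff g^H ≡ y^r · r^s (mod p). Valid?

no

Left side g^H mod p:
53^2 = 2809 ≡ 3
53^4 ≡ 3^2 = 9
53^8 ≡ 9^2 = 81 ≡ 20
11 = 8 + 2 + 1, so 53^11 ≡ 20·3·53 ≡ 8 (mod 61)
Right side y^r · r^s mod p:
50^2 = 2500 ≡ 60
50^4 ≡ 60^2 = 3600 ≡ 1
50^8 ≡ 1^2 = 1
50^16 ≡ 1^2 = 1
50^32 ≡ 1^2 = 1
38 = 32 + 4 + 2, so 50^38 ≡ 1·1·60 ≡ 60 (mod 61)
38^2 = 1444 ≡ 41
38^4 ≡ 41^2 = 1681 ≡ 34
38^8 ≡ 34^2 = 1156 ≡ 58
38^16 ≡ 58^2 = 3364 ≡ 9
28 = 16 + 8 + 4, so 38^28 ≡ 9·58·34 ≡ 58 (mod 61)
60·58 = 3480 ≡ 3 (mod 61)
8 ≠ 3, so verification fails.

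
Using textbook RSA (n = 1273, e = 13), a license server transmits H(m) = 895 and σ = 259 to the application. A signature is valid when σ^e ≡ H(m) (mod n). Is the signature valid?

Squares mod 1273: σ^1≡259, σ^2≡885, σ^4≡330, σ^8≡695
13 = 8 + 4 + 1, so σ^13 ≡ 695·330·259 ≡ 924 (mod 1273)
σ^13 mod 1273 = 924, but H(m) = 895.

invalid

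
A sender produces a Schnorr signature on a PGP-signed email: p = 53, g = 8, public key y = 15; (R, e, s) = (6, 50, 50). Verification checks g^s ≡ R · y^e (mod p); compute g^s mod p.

29

8^2 = 64 ≡ 11
8^4 ≡ 11^2 = 121 ≡ 15
8^8 ≡ 15^2 = 225 ≡ 13
8^16 ≡ 13^2 = 169 ≡ 10
8^32 ≡ 10^2 = 100 ≡ 47
50 = 32 + 16 + 2, so 8^50 ≡ 47·10·11 ≡ 29 (mod 53)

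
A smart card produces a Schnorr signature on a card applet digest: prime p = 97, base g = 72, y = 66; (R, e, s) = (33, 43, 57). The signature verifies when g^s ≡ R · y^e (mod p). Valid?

g^s mod p:
Squares mod 97: 72^1≡72, 72^2≡43, 72^4≡6, 72^8≡36, 72^16≡35, 72^32≡61
57 = 32 + 16 + 8 + 1, so 72^57 ≡ 61·35·36·72 ≡ 70 (mod 97)
R · y^e mod p:
Squares mod 97: 66^1≡66, 66^2≡88, 66^4≡81, 66^8≡62, 66^16≡61, 66^32≡35
43 = 32 + 8 + 2 + 1, so 66^43 ≡ 35·62·88·66 ≡ 53 (mod 97)
33·53 = 1749 ≡ 3 (mod 97)
70 ≠ 3; the check fails.

no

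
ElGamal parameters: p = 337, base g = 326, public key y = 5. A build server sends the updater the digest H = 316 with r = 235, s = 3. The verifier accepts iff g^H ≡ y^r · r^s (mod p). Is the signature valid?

invalid

Left side g^H mod p:
326^2 = 106276 ≡ 121
326^4 ≡ 121^2 = 14641 ≡ 150
326^8 ≡ 150^2 = 22500 ≡ 258
326^16 ≡ 258^2 = 66564 ≡ 175
326^32 ≡ 175^2 = 30625 ≡ 295
326^64 ≡ 295^2 = 87025 ≡ 79
326^128 ≡ 79^2 = 6241 ≡ 175
326^256 ≡ 175^2 = 30625 ≡ 295
316 = 256 + 32 + 16 + 8 + 4, so 326^316 ≡ 295·295·175·258·150 ≡ 234 (mod 337)
Right side y^r · r^s mod p:
5^2 = 25
5^4 ≡ 25^2 = 625 ≡ 288
5^8 ≡ 288^2 = 82944 ≡ 42
5^16 ≡ 42^2 = 1764 ≡ 79
5^32 ≡ 79^2 = 6241 ≡ 175
5^64 ≡ 175^2 = 30625 ≡ 295
5^128 ≡ 295^2 = 87025 ≡ 79
235 = 128 + 64 + 32 + 8 + 2 + 1, so 5^235 ≡ 79·295·175·42·25·5 ≡ 195 (mod 337)
235^2 = 55225 ≡ 294
3 = 2 + 1, so 235^3 ≡ 294·235 ≡ 5 (mod 337)
195·5 = 975 ≡ 301 (mod 337)
234 ≠ 301, so verification fails.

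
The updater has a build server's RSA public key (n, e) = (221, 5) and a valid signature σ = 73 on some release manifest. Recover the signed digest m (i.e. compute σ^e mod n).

99

σ^2 ≡ 73^2 = 5329 ≡ 25
σ^4 ≡ 25^2 = 625 ≡ 183
5 = 4 + 1, so σ^5 ≡ 183·73 ≡ 99 (mod 221)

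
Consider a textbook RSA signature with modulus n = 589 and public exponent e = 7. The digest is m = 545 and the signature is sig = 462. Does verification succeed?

Squares mod 589: sig^1≡462, sig^2≡226, sig^4≡422
7 = 4 + 2 + 1, so sig^7 ≡ 422·226·462 ≡ 541 (mod 589)
sig^7 mod 589 = 541, but m = 545.

fails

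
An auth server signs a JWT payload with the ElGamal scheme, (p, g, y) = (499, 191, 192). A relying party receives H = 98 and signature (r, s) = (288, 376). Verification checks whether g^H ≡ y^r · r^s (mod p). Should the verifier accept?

reject

Left side g^H mod p:
191^2 = 36481 ≡ 54
191^4 ≡ 54^2 = 2916 ≡ 421
191^8 ≡ 421^2 = 177241 ≡ 96
191^16 ≡ 96^2 = 9216 ≡ 234
191^32 ≡ 234^2 = 54756 ≡ 365
191^64 ≡ 365^2 = 133225 ≡ 491
98 = 64 + 32 + 2, so 191^98 ≡ 491·365·54 ≡ 4 (mod 499)
Right side y^r · r^s mod p:
192^2 = 36864 ≡ 437
192^4 ≡ 437^2 = 190969 ≡ 351
192^8 ≡ 351^2 = 123201 ≡ 447
192^16 ≡ 447^2 = 199809 ≡ 209
192^32 ≡ 209^2 = 43681 ≡ 268
192^64 ≡ 268^2 = 71824 ≡ 467
192^128 ≡ 467^2 = 218089 ≡ 26
192^256 ≡ 26^2 = 676 ≡ 177
288 = 256 + 32, so 192^288 ≡ 177·268 ≡ 31 (mod 499)
288^2 = 82944 ≡ 110
288^4 ≡ 110^2 = 12100 ≡ 124
288^8 ≡ 124^2 = 15376 ≡ 406
288^16 ≡ 406^2 = 164836 ≡ 166
288^32 ≡ 166^2 = 27556 ≡ 111
288^64 ≡ 111^2 = 12321 ≡ 345
288^128 ≡ 345^2 = 119025 ≡ 263
288^256 ≡ 263^2 = 69169 ≡ 307
376 = 256 + 64 + 32 + 16 + 8, so 288^376 ≡ 307·345·111·166·406 ≡ 382 (mod 499)
31·382 = 11842 ≡ 365 (mod 499)
4 ≠ 365, so verification fails.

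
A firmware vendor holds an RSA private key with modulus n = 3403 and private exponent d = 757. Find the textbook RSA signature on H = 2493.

H^757 mod 3403 = 2175

2175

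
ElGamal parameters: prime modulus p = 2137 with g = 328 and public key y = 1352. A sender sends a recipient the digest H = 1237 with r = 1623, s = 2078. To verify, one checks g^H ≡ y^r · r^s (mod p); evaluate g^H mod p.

66

Squares mod 2137: 328^1≡328, 328^2≡734, 328^4≡232, 328^8≡399, 328^16≡1063, 328^32≡1633, 328^64≡1850, 328^128≡1163, 328^256≡1985, 328^512≡1734, 328^1024≡2134
1237 = 1024 + 128 + 64 + 16 + 4 + 1, so 328^1237 ≡ 2134·1163·1850·1063·232·328 ≡ 66 (mod 2137)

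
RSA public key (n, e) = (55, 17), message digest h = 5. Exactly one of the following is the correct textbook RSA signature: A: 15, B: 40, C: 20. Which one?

Candidate A: 15^17 mod 55 = 5
  → matches h = 5
Candidate B: 40^17 mod 55 = 50
Candidate C: 20^17 mod 55 = 15

A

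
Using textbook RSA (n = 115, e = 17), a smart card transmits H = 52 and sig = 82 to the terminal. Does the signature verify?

sig^2 ≡ 82^2 = 6724 ≡ 54
sig^4 ≡ 54^2 = 2916 ≡ 41
sig^8 ≡ 41^2 = 1681 ≡ 71
sig^16 ≡ 71^2 = 5041 ≡ 96
17 = 16 + 1, so sig^17 ≡ 96·82 ≡ 52 (mod 115)
Since 52 equals the digest 52, verification succeeds.

verifies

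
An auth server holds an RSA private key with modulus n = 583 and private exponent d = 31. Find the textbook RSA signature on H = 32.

186

H^2 ≡ 32^2 = 1024 ≡ 441
H^4 ≡ 441^2 = 194481 ≡ 342
H^8 ≡ 342^2 = 116964 ≡ 364
H^16 ≡ 364^2 = 132496 ≡ 155
31 = 16 + 8 + 4 + 2 + 1, so H^31 ≡ 155·364·342·441·32 ≡ 186 (mod 583)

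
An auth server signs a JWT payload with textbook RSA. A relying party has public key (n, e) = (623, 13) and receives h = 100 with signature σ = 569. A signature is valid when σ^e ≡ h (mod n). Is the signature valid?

Squares mod 623: σ^1≡569, σ^2≡424, σ^4≡352, σ^8≡550
13 = 8 + 4 + 1, so σ^13 ≡ 550·352·569 ≡ 163 (mod 623)
163 ≠ 100, so verification fails.

invalid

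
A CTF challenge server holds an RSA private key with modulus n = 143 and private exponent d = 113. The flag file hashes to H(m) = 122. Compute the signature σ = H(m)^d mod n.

(H(m))^113 mod 143 = 122

122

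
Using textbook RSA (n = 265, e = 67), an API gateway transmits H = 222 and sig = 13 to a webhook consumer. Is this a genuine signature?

genuine

sig^67 mod 265 = 222
Since 222 equals the digest 222, verification succeeds.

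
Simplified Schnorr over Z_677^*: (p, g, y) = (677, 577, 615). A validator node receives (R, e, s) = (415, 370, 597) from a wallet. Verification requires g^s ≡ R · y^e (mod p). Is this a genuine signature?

g^s mod p:
Squares mod 677: 577^1≡577, 577^2≡522, 577^4≡330, 577^8≡580, 577^16≡608, 577^32≡22, 577^64≡484, 577^128≡14, 577^256≡196, 577^512≡504
597 = 512 + 64 + 16 + 4 + 1, so 577^597 ≡ 504·484·608·330·577 ≡ 301 (mod 677)
R · y^e mod p:
Squares mod 677: 615^1≡615, 615^2≡459, 615^4≡134, 615^8≡354, 615^16≡71, 615^32≡302, 615^64≡486, 615^128≡600, 615^256≡513
370 = 256 + 64 + 32 + 16 + 2, so 615^370 ≡ 513·486·302·71·459 ≡ 302 (mod 677)
415·302 = 125330 ≡ 85 (mod 677)
301 ≠ 85; the check fails.

forged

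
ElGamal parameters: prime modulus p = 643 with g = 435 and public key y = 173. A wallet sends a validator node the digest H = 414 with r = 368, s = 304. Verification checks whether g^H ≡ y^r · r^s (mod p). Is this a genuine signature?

Left side g^H mod p:
435^2 = 189225 ≡ 183
435^4 ≡ 183^2 = 33489 ≡ 53
435^8 ≡ 53^2 = 2809 ≡ 237
435^16 ≡ 237^2 = 56169 ≡ 228
435^32 ≡ 228^2 = 51984 ≡ 544
435^64 ≡ 544^2 = 295936 ≡ 156
435^128 ≡ 156^2 = 24336 ≡ 545
435^256 ≡ 545^2 = 297025 ≡ 602
414 = 256 + 128 + 16 + 8 + 4 + 2, so 435^414 ≡ 602·545·228·237·53·183 ≡ 314 (mod 643)
Right side y^r · r^s mod p:
173^2 = 29929 ≡ 351
173^4 ≡ 351^2 = 123201 ≡ 388
173^8 ≡ 388^2 = 150544 ≡ 82
173^16 ≡ 82^2 = 6724 ≡ 294
173^32 ≡ 294^2 = 86436 ≡ 274
173^64 ≡ 274^2 = 75076 ≡ 488
173^128 ≡ 488^2 = 238144 ≡ 234
173^256 ≡ 234^2 = 54756 ≡ 101
368 = 256 + 64 + 32 + 16, so 173^368 ≡ 101·488·274·294 ≡ 146 (mod 643)
368^2 = 135424 ≡ 394
368^4 ≡ 394^2 = 155236 ≡ 273
368^8 ≡ 273^2 = 74529 ≡ 584
368^16 ≡ 584^2 = 341056 ≡ 266
368^32 ≡ 266^2 = 70756 ≡ 26
368^64 ≡ 26^2 = 676 ≡ 33
368^128 ≡ 33^2 = 1089 ≡ 446
368^256 ≡ 446^2 = 198916 ≡ 229
304 = 256 + 32 + 16, so 368^304 ≡ 229·26·266 ≡ 55 (mod 643)
146·55 = 8030 ≡ 314 (mod 643)
314 ≡ 314 (mod 643), so the signature is genuine.

genuine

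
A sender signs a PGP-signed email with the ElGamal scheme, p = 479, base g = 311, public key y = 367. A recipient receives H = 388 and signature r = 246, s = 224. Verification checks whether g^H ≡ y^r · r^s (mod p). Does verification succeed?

Left side g^H mod p:
311^2 = 96721 ≡ 442
311^4 ≡ 442^2 = 195364 ≡ 411
311^8 ≡ 411^2 = 168921 ≡ 313
311^16 ≡ 313^2 = 97969 ≡ 253
311^32 ≡ 253^2 = 64009 ≡ 302
311^64 ≡ 302^2 = 91204 ≡ 194
311^128 ≡ 194^2 = 37636 ≡ 274
311^256 ≡ 274^2 = 75076 ≡ 352
388 = 256 + 128 + 4, so 311^388 ≡ 352·274·411 ≡ 4 (mod 479)
Right side y^r · r^s mod p:
367^2 = 134689 ≡ 90
367^4 ≡ 90^2 = 8100 ≡ 436
367^8 ≡ 436^2 = 190096 ≡ 412
367^16 ≡ 412^2 = 169744 ≡ 178
367^32 ≡ 178^2 = 31684 ≡ 70
367^64 ≡ 70^2 = 4900 ≡ 110
367^128 ≡ 110^2 = 12100 ≡ 125
246 = 128 + 64 + 32 + 16 + 4 + 2, so 367^246 ≡ 125·110·70·178·436·90 ≡ 55 (mod 479)
246^2 = 60516 ≡ 162
246^4 ≡ 162^2 = 26244 ≡ 378
246^8 ≡ 378^2 = 142884 ≡ 142
246^16 ≡ 142^2 = 20164 ≡ 46
246^32 ≡ 46^2 = 2116 ≡ 200
246^64 ≡ 200^2 = 40000 ≡ 243
246^128 ≡ 243^2 = 59049 ≡ 132
224 = 128 + 64 + 32, so 246^224 ≡ 132·243·200 ≡ 432 (mod 479)
55·432 = 23760 ≡ 289 (mod 479)
4 ≠ 289, so verification fails.

fails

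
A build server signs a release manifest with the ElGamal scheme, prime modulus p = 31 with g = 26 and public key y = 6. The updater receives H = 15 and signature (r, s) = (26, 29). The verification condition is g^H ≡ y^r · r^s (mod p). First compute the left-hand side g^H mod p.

30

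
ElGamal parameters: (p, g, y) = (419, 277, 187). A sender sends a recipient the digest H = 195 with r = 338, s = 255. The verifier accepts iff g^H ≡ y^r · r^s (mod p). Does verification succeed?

passes

Left side g^H mod p:
Squares mod 419: 277^1≡277, 277^2≡52, 277^4≡190, 277^8≡66, 277^16≡166, 277^32≡321, 277^64≡386, 277^128≡251
195 = 128 + 64 + 2 + 1, so 277^195 ≡ 251·386·52·277 ≡ 242 (mod 419)
Right side y^r · r^s mod p:
Squares mod 419: 187^1≡187, 187^2≡192, 187^4≡411, 187^8≡64, 187^16≡325, 187^32≡37, 187^64≡112, 187^128≡393, 187^256≡257
338 = 256 + 64 + 16 + 2, so 187^338 ≡ 257·112·325·192 ≡ 166 (mod 419)
Squares mod 419: 338^1≡338, 338^2≡276, 338^4≡337, 338^8≡20, 338^16≡400, 338^32≡361, 338^64≡12, 338^128≡144
255 = 128 + 64 + 32 + 16 + 8 + 4 + 2 + 1, so 338^255 ≡ 144·12·361·400·20·337·276·338 ≡ 163 (mod 419)
166·163 = 27058 ≡ 242 (mod 419)
242 ≡ 242 (mod 419), so the signature is genuine.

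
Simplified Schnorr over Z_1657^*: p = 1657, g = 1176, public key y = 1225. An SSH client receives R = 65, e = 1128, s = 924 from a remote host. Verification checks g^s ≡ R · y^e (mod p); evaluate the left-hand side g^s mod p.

398

Squares mod 1657: 1176^1≡1176, 1176^2≡1038, 1176^4≡394, 1176^8≡1135, 1176^16≡736, 1176^32≡1514, 1176^64≡565, 1176^128≡1081, 1176^256≡376, 1176^512≡531
924 = 512 + 256 + 128 + 16 + 8 + 4, so 1176^924 ≡ 531·376·1081·736·1135·394 ≡ 398 (mod 1657)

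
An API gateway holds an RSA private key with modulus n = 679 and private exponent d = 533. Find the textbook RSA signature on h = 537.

Squares mod 679: h^1≡537, h^2≡473, h^4≡338, h^8≡172, h^16≡387, h^32≡389, h^64≡583, h^128≡389, h^256≡583, h^512≡389
533 = 512 + 16 + 4 + 1, so h^533 ≡ 389·387·338·537 ≡ 563 (mod 679)

563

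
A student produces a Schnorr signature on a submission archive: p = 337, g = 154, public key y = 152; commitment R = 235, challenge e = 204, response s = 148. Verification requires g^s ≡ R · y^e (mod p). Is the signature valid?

g^s mod p:
154^2 = 23716 ≡ 126
154^4 ≡ 126^2 = 15876 ≡ 37
154^8 ≡ 37^2 = 1369 ≡ 21
154^16 ≡ 21^2 = 441 ≡ 104
154^32 ≡ 104^2 = 10816 ≡ 32
154^64 ≡ 32^2 = 1024 ≡ 13
154^128 ≡ 13^2 = 169
148 = 128 + 16 + 4, so 154^148 ≡ 169·104·37 ≡ 239 (mod 337)
R · y^e mod p:
152^2 = 23104 ≡ 188
152^4 ≡ 188^2 = 35344 ≡ 296
152^8 ≡ 296^2 = 87616 ≡ 333
152^16 ≡ 333^2 = 110889 ≡ 16
152^32 ≡ 16^2 = 256
152^64 ≡ 256^2 = 65536 ≡ 158
152^128 ≡ 158^2 = 24964 ≡ 26
204 = 128 + 64 + 8 + 4, so 152^204 ≡ 26·158·333·296 ≡ 49 (mod 337)
235·49 = 11515 ≡ 57 (mod 337)
239 ≠ 57; the check fails.

invalid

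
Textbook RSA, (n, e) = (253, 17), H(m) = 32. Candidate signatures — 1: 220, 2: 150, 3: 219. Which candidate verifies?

3

Candidate 1: Squares mod 253: 220^1≡220, 220^2≡77, 220^4≡110, 220^8≡209, 220^16≡165; 17 = 16 + 1, so 220^17 ≡ 165·220 ≡ 121 (mod 253)
Candidate 2: Squares mod 253: 150^1≡150, 150^2≡236, 150^4≡36, 150^8≡31, 150^16≡202; 17 = 16 + 1, so 150^17 ≡ 202·150 ≡ 193 (mod 253)
Candidate 3: Squares mod 253: 219^1≡219, 219^2≡144, 219^4≡243, 219^8≡100, 219^16≡133; 17 = 16 + 1, so 219^17 ≡ 133·219 ≡ 32 (mod 253)
  → matches H(m) = 32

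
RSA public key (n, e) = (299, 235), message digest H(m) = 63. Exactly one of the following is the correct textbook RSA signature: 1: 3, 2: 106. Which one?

2

Candidate 1: 3^2 = 9; 3^4 ≡ 9^2 = 81; 3^8 ≡ 81^2 = 6561 ≡ 282; 3^16 ≡ 282^2 = 79524 ≡ 289; 3^32 ≡ 289^2 = 83521 ≡ 100; 3^64 ≡ 100^2 = 10000 ≡ 133; 3^128 ≡ 133^2 = 17689 ≡ 48; 235 = 128 + 64 + 32 + 8 + 2 + 1, so 3^235 ≡ 48·133·100·282·9·3 ≡ 81 (mod 299)
Candidate 2: 106^2 = 11236 ≡ 173; 106^4 ≡ 173^2 = 29929 ≡ 29; 106^8 ≡ 29^2 = 841 ≡ 243; 106^16 ≡ 243^2 = 59049 ≡ 146; 106^32 ≡ 146^2 = 21316 ≡ 87; 106^64 ≡ 87^2 = 7569 ≡ 94; 106^128 ≡ 94^2 = 8836 ≡ 165; 235 = 128 + 64 + 32 + 8 + 2 + 1, so 106^235 ≡ 165·94·87·243·173·106 ≡ 63 (mod 299)
  → matches H(m) = 63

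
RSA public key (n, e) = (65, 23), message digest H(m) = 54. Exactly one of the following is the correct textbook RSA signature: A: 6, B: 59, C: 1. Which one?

B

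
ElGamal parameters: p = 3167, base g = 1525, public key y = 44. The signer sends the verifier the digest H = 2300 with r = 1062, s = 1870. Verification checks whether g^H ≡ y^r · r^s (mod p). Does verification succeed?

Left side g^H mod p:
1525^2300 mod 3167 = 1324
Right side y^r · r^s mod p:
44^1062 mod 3167 = 1250
1062^1870 mod 3167 = 912
1250·912 = 1140000 ≡ 3047 (mod 3167)
1324 ≠ 3047, so verification fails.

fails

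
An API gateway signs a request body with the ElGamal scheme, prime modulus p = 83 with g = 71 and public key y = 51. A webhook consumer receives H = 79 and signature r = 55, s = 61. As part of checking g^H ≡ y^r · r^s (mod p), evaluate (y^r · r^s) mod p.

72

Squares mod 83: 51^1≡51, 51^2≡28, 51^4≡37, 51^8≡41, 51^16≡21, 51^32≡26
55 = 32 + 16 + 4 + 2 + 1, so 51^55 ≡ 26·21·37·28·51 ≡ 63 (mod 83)
Squares mod 83: 55^1≡55, 55^2≡37, 55^4≡41, 55^8≡21, 55^16≡26, 55^32≡12
61 = 32 + 16 + 8 + 4 + 1, so 55^61 ≡ 12·26·21·41·55 ≡ 13 (mod 83)
y^r · r^s ≡ 63·13 = 819 ≡ 72 (mod 83)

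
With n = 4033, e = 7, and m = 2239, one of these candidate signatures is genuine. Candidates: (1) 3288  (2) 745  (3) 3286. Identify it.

Candidate 1: Squares mod 4033: 3288^1≡3288, 3288^2≡2504, 3288^4≡2734; 7 = 4 + 2 + 1, so 3288^7 ≡ 2734·2504·3288 ≡ 2239 (mod 4033)
  → matches m = 2239
Candidate 2: Squares mod 4033: 745^1≡745, 745^2≡2504, 745^4≡2734; 7 = 4 + 2 + 1, so 745^7 ≡ 2734·2504·745 ≡ 1794 (mod 4033)
Candidate 3: Squares mod 4033: 3286^1≡3286, 3286^2≡1455, 3286^4≡3733; 7 = 4 + 2 + 1, so 3286^7 ≡ 3733·1455·3286 ≡ 1483 (mod 4033)

1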